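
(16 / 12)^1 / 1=4 / 3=1.33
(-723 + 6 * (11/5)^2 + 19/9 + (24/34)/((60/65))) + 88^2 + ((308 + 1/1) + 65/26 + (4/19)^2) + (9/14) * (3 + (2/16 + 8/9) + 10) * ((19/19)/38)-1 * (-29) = 2286906038467/309304800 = 7393.70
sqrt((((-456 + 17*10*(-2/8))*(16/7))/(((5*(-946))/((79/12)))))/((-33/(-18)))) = sqrt(237076630)/16555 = 0.93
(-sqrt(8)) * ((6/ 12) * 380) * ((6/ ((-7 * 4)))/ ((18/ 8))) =760 * sqrt(2)/ 21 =51.18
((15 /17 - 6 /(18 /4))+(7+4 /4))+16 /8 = 487 /51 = 9.55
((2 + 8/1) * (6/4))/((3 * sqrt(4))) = 2.50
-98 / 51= -1.92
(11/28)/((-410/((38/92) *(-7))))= 209/75440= 0.00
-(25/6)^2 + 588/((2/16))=168719/36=4686.64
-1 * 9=-9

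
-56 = -56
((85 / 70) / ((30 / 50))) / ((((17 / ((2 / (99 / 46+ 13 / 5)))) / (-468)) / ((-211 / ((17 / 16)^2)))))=9690470400 / 2211139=4382.57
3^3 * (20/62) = 270/31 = 8.71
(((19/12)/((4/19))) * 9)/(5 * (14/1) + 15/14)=7581/7960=0.95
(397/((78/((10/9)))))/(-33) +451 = 5221948/11583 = 450.83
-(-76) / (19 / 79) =316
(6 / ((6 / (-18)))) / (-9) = 2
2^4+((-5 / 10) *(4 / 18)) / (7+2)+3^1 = 1538 / 81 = 18.99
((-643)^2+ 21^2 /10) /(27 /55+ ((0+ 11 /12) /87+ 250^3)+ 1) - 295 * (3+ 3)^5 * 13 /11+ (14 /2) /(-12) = -321060007400851090297 /118428761380116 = -2710996.92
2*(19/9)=38/9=4.22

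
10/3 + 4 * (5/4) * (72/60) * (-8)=-44.67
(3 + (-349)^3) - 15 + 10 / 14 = -297559922 / 7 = -42508560.29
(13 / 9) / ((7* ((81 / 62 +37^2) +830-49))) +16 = 134448854 / 8403003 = 16.00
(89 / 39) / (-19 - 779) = -89 / 31122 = -0.00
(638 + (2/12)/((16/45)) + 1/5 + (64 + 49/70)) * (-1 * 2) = -112539/80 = -1406.74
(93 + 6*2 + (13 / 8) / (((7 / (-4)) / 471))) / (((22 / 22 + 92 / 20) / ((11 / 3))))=-85305 / 392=-217.61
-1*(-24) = 24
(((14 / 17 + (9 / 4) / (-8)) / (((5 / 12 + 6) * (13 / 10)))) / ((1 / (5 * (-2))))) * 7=-22125 / 4862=-4.55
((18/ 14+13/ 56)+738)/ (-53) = -41413/ 2968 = -13.95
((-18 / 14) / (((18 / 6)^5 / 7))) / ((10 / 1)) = -1 / 270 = -0.00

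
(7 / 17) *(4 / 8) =7 / 34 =0.21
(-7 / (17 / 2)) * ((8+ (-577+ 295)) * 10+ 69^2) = -28294 / 17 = -1664.35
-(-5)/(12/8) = 10/3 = 3.33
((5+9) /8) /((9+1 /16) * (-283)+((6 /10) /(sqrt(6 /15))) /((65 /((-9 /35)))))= -0.00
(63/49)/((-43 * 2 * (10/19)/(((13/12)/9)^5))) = -7054567/9828172247040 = -0.00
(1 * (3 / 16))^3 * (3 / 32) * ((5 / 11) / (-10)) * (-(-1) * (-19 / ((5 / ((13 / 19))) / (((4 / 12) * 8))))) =0.00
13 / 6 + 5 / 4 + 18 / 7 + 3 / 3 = 587 / 84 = 6.99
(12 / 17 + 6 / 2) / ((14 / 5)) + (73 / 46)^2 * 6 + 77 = 840253 / 8993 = 93.43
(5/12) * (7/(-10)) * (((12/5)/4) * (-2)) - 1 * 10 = -193/20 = -9.65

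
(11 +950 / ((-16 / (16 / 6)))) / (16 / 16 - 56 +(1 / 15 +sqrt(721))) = 33150*sqrt(721) / 516751 +17680 / 5017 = 5.25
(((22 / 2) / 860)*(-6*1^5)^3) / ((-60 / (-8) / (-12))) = 4752 / 1075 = 4.42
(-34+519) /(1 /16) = 7760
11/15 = 0.73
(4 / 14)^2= 4 / 49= 0.08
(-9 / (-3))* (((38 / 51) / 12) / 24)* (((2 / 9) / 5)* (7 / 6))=133 / 330480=0.00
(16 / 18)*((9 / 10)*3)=12 / 5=2.40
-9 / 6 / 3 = -1 / 2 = -0.50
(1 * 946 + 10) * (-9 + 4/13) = -108028/13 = -8309.85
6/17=0.35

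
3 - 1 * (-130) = 133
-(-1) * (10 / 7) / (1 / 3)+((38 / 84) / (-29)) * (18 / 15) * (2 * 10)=794 / 203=3.91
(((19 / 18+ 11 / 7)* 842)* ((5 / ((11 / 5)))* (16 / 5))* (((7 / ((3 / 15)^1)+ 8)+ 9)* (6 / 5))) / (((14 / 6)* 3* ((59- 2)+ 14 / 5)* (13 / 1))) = 89184640 / 483483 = 184.46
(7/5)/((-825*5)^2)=7/85078125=0.00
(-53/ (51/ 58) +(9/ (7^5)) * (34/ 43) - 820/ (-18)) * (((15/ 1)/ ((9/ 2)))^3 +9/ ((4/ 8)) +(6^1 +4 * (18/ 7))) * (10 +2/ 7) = -175506993938560/ 16254268191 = -10797.59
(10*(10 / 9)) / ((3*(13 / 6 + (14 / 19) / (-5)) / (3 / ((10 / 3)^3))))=0.15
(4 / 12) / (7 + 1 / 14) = 14 / 297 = 0.05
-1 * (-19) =19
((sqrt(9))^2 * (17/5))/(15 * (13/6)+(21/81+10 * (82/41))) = 8262/14245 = 0.58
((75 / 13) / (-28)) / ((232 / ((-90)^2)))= -151875 / 21112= -7.19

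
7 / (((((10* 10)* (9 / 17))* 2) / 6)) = 119 / 300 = 0.40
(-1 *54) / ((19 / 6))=-17.05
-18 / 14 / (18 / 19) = -19 / 14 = -1.36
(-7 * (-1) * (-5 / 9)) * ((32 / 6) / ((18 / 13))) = -3640 / 243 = -14.98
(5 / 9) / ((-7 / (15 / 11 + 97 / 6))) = -1.39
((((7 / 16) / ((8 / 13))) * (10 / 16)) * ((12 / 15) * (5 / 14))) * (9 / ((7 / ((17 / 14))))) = 9945 / 50176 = 0.20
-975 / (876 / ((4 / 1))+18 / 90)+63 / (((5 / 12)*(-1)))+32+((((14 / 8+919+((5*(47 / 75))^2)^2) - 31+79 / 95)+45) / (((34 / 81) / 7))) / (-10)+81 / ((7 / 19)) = -1624.75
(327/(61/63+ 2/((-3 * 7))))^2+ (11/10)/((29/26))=12307721344/87725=140298.90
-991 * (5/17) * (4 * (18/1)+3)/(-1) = 371625/17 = 21860.29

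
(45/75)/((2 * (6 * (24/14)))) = 7/240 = 0.03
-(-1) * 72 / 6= 12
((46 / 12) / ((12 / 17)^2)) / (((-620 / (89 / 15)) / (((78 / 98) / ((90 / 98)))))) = -7690579 / 120528000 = -0.06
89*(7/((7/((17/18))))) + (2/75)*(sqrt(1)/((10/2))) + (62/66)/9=6249271/74250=84.17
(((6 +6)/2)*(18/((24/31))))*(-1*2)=-279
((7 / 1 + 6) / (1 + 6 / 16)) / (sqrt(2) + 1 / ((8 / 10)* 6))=-12480 / 12397 + 59904* sqrt(2) / 12397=5.83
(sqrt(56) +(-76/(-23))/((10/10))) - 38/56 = 1691/644 +2 * sqrt(14) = 10.11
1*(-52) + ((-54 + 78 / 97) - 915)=-98959 / 97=-1020.20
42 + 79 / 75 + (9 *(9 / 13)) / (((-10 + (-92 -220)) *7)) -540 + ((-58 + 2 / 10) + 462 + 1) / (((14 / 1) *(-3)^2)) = -3255160661 / 6592950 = -493.73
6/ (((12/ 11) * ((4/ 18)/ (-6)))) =-297/ 2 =-148.50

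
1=1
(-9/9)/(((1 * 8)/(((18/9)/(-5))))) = 1/20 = 0.05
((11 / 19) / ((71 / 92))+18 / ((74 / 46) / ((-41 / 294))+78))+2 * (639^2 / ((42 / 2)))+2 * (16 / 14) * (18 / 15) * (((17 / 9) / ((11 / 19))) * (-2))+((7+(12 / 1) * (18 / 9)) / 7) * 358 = 219486845656249 / 5425286790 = 40456.27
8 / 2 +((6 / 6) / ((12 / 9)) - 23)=-73 / 4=-18.25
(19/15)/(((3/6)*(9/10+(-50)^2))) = 76/75027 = 0.00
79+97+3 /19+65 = 241.16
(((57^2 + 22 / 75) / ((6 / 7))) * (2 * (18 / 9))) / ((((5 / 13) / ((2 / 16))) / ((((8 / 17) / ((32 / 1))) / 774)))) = 22176427 / 236844000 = 0.09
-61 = -61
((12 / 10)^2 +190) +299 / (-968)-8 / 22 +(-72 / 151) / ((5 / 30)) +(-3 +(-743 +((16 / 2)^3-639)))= -2503468477 / 3654200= -685.09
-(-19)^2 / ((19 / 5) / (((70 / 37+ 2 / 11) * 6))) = -1182.01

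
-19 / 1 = -19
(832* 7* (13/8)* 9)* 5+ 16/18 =3832928/9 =425880.89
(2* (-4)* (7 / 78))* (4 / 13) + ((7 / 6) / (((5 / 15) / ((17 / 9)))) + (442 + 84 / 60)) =6841309 / 15210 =449.79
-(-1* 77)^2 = -5929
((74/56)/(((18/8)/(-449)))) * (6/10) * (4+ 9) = -215969/105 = -2056.85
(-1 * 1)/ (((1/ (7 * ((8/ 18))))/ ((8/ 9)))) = -224/ 81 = -2.77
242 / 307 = 0.79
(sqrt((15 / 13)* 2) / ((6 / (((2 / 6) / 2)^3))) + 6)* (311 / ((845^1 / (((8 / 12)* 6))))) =311* sqrt(390) / 3559140 + 7464 / 845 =8.83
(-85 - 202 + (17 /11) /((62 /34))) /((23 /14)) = -1366092 /7843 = -174.18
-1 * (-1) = 1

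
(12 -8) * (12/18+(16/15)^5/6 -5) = -37390348/2278125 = -16.41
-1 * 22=-22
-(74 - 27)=-47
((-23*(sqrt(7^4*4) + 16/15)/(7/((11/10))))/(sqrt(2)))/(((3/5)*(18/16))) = -751916*sqrt(2)/2835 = -375.09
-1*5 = -5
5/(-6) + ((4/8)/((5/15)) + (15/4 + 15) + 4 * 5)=473/12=39.42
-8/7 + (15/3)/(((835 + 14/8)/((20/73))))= -1951848/1710317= -1.14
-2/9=-0.22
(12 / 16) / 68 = 3 / 272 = 0.01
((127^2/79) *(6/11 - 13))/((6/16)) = -17677384/2607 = -6780.74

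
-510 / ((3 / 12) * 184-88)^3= 85 / 12348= 0.01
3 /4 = 0.75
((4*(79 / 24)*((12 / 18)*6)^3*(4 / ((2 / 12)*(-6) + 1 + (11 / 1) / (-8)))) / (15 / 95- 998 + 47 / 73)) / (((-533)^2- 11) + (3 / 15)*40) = 28050688 / 3241617421383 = 0.00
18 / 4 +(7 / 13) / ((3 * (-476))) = 11933 / 2652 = 4.50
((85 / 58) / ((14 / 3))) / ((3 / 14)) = 1.47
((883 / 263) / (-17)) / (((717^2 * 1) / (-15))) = 0.00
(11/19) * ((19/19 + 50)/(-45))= -187/285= -0.66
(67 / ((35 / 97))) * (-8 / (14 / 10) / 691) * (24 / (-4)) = 311952 / 33859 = 9.21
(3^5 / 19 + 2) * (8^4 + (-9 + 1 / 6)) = 6890963 / 114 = 60447.04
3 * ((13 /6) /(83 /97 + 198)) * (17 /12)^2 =364429 /5555232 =0.07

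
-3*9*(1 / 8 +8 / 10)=-999 / 40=-24.98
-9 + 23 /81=-706 /81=-8.72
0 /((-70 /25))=0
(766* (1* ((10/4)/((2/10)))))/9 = 9575/9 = 1063.89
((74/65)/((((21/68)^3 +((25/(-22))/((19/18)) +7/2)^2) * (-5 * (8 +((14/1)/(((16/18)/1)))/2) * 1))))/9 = -8130944881664/30115338015587175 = -0.00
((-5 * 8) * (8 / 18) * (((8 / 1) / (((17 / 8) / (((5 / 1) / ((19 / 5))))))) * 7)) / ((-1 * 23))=26.80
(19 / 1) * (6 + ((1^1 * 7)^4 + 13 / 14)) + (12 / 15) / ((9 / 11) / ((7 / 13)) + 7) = 262609229 / 5740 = 45750.74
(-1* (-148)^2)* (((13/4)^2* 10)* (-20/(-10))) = -4627220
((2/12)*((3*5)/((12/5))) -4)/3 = -71/72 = -0.99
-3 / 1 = -3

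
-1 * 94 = -94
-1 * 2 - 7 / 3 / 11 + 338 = 335.79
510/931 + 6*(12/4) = 17268/931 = 18.55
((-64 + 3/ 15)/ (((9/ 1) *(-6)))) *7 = 2233/ 270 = 8.27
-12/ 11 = -1.09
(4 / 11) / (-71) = -4 / 781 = -0.01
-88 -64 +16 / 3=-440 / 3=-146.67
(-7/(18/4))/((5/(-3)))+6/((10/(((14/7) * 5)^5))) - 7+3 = 899954/15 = 59996.93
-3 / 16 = -0.19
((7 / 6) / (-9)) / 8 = -7 / 432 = -0.02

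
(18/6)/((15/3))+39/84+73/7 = 1609/140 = 11.49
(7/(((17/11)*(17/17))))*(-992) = -76384/17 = -4493.18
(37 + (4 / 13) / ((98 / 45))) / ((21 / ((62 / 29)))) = 1466858 / 387933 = 3.78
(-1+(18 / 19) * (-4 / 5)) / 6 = -167 / 570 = -0.29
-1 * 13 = -13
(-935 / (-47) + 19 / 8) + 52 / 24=27563 / 1128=24.44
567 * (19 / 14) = 1539 / 2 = 769.50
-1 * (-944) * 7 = 6608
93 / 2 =46.50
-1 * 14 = -14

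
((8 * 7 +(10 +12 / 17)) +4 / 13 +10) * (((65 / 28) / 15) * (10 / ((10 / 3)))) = 4255 / 119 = 35.76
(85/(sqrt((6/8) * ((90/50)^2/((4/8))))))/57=425 * sqrt(6)/1539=0.68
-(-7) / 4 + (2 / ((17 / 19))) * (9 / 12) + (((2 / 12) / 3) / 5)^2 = 235921 / 68850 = 3.43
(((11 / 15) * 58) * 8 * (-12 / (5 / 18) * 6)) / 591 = -734976 / 4925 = -149.23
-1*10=-10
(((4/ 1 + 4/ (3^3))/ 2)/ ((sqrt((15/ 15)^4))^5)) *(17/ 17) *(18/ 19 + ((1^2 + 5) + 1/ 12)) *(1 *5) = 112210/ 1539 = 72.91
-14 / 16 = -0.88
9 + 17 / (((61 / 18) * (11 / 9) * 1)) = 8793 / 671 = 13.10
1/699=0.00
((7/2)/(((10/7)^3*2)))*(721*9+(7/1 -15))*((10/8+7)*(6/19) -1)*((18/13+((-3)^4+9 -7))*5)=2634836.73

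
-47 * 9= -423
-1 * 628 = -628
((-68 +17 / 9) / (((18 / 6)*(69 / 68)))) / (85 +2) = -40460 / 162081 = -0.25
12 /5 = 2.40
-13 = -13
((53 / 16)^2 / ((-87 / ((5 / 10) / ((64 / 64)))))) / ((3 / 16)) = -2809 / 8352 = -0.34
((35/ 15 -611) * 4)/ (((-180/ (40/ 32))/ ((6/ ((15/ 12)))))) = 3652/ 45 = 81.16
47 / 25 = 1.88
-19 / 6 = -3.17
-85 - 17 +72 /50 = -2514 /25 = -100.56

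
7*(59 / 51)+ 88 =4901 / 51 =96.10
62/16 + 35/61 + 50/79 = 195909/38552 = 5.08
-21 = -21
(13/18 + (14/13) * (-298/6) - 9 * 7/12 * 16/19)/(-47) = 254249/208962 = 1.22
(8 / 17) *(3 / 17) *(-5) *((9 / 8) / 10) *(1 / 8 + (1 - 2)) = 189 / 4624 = 0.04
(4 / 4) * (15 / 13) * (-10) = -150 / 13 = -11.54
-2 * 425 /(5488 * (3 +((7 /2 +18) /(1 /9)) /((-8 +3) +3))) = 17 /10290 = 0.00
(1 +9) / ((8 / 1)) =5 / 4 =1.25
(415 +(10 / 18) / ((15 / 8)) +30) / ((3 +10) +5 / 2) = 24046 / 837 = 28.73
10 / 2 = 5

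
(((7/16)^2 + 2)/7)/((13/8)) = 561/2912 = 0.19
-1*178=-178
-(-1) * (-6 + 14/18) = -5.22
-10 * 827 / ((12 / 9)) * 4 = -24810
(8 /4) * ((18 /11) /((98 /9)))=162 /539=0.30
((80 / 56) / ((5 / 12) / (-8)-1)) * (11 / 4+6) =-1200 / 101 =-11.88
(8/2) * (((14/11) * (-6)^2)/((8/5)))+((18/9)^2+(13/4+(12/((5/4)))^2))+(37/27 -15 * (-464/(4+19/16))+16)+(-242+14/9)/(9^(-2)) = -44132654309/2465100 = -17902.99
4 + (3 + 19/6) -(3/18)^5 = 79055/7776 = 10.17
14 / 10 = 7 / 5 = 1.40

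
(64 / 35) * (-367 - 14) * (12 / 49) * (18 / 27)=-195072 / 1715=-113.74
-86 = -86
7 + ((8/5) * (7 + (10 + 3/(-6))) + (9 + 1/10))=85/2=42.50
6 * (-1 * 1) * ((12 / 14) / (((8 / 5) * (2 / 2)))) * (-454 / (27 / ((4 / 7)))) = 4540 / 147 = 30.88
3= 3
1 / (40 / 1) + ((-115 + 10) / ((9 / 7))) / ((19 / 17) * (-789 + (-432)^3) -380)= 4595660329 / 183819749160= 0.03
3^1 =3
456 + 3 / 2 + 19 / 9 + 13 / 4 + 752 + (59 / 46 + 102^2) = 9621479 / 828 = 11620.14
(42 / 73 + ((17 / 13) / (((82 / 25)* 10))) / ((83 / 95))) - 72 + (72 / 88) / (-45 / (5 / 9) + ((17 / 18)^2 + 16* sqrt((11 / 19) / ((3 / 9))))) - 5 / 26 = -121170871734497232763 / 1692748922361704636 - 15116544* sqrt(627) / 131040153497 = -71.59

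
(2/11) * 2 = 4/11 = 0.36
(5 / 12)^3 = 125 / 1728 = 0.07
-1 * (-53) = 53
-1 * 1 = -1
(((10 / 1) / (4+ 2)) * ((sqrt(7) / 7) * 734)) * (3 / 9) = 154.13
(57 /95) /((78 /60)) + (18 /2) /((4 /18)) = 1065 /26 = 40.96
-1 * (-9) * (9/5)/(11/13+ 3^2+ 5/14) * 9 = 44226/3095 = 14.29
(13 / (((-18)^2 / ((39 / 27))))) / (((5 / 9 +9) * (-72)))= -169 / 2006208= -0.00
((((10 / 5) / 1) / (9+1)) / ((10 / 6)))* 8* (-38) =-912 / 25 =-36.48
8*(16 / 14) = 64 / 7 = 9.14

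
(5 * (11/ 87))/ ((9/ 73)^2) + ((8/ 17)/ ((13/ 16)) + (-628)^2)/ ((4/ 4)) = 394426.17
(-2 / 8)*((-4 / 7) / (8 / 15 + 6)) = 15 / 686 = 0.02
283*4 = 1132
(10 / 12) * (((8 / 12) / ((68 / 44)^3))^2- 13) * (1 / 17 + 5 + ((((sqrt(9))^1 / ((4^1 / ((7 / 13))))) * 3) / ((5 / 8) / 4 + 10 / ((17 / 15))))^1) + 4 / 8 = -15654497360389423 / 281432420231742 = -55.62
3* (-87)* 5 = -1305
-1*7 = -7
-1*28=-28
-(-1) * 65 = 65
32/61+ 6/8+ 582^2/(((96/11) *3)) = 6314061/488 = 12938.65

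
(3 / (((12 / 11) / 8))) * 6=132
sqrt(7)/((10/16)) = 8 * sqrt(7)/5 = 4.23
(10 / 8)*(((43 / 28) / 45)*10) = 215 / 504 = 0.43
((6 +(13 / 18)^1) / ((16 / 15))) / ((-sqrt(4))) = -605 / 192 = -3.15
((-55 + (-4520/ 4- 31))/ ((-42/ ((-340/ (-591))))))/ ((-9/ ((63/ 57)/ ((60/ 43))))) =-23392/ 15957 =-1.47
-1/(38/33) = -33/38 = -0.87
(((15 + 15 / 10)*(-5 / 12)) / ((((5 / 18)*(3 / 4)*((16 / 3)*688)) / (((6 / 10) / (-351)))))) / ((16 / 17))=187 / 11448320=0.00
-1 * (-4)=4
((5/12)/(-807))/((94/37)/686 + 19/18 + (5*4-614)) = 63455/72872205986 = 0.00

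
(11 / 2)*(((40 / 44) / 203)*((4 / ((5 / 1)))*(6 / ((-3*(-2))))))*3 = 12 / 203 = 0.06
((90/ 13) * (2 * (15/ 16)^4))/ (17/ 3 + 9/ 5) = 34171875/ 23855104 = 1.43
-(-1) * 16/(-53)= -16/53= -0.30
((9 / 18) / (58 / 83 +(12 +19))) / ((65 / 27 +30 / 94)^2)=44553321 / 20998186400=0.00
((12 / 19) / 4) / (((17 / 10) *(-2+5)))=10 / 323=0.03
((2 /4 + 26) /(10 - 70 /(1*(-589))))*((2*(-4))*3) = -93651 /1490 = -62.85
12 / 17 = 0.71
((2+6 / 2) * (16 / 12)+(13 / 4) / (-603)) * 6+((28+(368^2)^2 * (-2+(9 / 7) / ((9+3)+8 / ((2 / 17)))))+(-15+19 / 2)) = -255965484825436 / 7035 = -36384574957.42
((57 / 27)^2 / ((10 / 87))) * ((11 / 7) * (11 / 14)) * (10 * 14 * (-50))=-63337450 / 189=-335118.78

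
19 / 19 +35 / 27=62 / 27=2.30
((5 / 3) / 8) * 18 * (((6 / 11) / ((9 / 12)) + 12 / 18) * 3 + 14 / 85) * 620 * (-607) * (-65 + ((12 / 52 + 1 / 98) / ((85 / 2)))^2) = 43717487732937348864 / 109644870335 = 398718951.46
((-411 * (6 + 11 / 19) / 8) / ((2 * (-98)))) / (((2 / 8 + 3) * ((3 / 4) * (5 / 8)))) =13700 / 12103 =1.13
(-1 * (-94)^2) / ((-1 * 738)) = 4418 / 369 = 11.97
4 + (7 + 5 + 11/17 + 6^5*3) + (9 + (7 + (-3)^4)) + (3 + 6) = 398661/17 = 23450.65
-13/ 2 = -6.50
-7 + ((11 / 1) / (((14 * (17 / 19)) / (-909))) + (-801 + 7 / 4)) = -1604.49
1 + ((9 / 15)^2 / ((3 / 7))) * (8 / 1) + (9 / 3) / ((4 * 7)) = 5479 / 700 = 7.83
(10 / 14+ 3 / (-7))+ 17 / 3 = 125 / 21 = 5.95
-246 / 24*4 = -41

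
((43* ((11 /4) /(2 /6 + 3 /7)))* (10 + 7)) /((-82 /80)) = -844305 /328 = -2574.10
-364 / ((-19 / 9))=3276 / 19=172.42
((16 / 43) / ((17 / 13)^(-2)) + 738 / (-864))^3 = -438889365699875 / 42441350289002496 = -0.01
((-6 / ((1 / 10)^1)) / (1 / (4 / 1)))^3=-13824000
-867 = -867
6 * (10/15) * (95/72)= 95/18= 5.28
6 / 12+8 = 17 / 2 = 8.50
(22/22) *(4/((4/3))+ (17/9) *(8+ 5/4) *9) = 641/4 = 160.25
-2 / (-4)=1 / 2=0.50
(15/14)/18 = 0.06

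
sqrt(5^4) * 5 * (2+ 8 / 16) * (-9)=-5625 / 2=-2812.50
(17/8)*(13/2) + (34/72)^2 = 9095/648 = 14.04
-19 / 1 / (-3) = 19 / 3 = 6.33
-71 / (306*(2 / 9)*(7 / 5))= -355 / 476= -0.75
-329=-329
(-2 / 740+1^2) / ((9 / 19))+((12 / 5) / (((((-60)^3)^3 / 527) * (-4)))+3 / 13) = 18873844992000253487 / 8078952960000000000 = 2.34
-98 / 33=-2.97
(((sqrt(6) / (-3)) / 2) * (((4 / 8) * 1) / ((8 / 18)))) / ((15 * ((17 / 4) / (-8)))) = 0.06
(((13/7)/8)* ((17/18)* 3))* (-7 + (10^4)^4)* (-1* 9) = -6629999999999995359/112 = -59196428571428529.99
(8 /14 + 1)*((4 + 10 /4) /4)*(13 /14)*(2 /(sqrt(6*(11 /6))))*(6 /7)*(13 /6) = 2197*sqrt(11) /2744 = 2.66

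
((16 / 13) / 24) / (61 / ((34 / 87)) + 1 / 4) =136 / 414609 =0.00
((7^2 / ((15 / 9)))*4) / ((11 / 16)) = 9408 / 55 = 171.05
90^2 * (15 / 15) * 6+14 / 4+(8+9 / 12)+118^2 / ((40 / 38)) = 1236801 / 20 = 61840.05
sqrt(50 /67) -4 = -4 + 5 * sqrt(134) /67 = -3.14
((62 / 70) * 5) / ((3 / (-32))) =-992 / 21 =-47.24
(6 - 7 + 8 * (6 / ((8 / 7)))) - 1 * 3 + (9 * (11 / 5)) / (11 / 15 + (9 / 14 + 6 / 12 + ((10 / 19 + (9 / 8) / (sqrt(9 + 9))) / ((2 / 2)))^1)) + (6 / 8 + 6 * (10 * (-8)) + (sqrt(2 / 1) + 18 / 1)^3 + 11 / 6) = 2827290823498 * sqrt(2) / 2904704447 + 192021634691177 / 34856453364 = 6885.45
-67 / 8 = -8.38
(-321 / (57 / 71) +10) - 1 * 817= -22930 / 19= -1206.84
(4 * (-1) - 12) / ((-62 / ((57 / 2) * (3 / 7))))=684 / 217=3.15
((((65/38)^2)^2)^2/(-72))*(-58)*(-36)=-9240699573828125/4347792138496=-2125.38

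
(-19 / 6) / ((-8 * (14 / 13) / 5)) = 1235 / 672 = 1.84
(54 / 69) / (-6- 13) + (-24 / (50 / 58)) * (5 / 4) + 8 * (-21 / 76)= -80958 / 2185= -37.05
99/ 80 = 1.24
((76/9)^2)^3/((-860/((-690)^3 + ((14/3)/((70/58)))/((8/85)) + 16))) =9495547475492839168/68555889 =138508122555.20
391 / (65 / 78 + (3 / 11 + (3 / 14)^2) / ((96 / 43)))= 80927616 / 202021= 400.59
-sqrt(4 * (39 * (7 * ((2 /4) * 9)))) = -3 * sqrt(546) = -70.10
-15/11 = -1.36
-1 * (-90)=90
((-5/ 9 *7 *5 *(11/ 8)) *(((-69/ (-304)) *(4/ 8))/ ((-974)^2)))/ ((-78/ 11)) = 487025/ 1079760254976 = 0.00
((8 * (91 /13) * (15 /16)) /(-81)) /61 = -35 /3294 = -0.01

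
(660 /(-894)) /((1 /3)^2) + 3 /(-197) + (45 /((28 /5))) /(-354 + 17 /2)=-1897648923 /283960922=-6.68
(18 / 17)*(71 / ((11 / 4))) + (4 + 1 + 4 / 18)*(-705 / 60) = -229051 / 6732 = -34.02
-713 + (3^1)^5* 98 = 23101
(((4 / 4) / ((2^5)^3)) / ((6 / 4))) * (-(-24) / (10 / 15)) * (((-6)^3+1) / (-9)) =215 / 12288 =0.02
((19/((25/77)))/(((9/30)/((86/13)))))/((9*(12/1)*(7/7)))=11.95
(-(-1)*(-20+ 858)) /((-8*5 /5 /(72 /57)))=-2514 /19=-132.32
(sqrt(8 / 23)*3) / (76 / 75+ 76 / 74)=8325*sqrt(46) / 65113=0.87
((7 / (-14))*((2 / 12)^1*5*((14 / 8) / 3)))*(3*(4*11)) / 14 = -55 / 24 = -2.29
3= 3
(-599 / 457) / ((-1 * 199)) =599 / 90943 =0.01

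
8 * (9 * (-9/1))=-648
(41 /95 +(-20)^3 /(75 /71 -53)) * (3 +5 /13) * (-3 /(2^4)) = -223208733 /2277340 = -98.01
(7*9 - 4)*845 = 49855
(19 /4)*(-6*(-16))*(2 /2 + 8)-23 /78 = 320089 /78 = 4103.71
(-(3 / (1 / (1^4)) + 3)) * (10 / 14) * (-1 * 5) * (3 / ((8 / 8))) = 450 / 7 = 64.29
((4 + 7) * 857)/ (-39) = -9427/ 39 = -241.72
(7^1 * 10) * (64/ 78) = 57.44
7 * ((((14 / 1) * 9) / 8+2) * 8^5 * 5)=20357120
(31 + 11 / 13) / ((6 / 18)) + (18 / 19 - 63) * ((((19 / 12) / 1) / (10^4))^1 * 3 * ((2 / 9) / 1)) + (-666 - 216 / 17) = -2577628951 / 4420000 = -583.17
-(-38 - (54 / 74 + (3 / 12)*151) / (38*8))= 1715391 / 44992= 38.13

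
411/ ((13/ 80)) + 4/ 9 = 295972/ 117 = 2529.68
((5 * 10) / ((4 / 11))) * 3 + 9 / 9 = 827 / 2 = 413.50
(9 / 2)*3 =27 / 2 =13.50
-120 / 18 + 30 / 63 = -130 / 21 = -6.19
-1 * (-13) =13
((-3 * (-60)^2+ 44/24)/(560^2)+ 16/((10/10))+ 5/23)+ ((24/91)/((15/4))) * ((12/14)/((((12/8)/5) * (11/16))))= 101958364979/6188582400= 16.48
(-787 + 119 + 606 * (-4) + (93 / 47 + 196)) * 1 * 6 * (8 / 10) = -3264456 / 235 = -13891.30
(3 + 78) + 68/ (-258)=10415/ 129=80.74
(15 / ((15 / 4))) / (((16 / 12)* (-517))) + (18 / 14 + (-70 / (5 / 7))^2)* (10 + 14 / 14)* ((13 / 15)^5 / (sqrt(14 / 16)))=-3 / 517 + 549221803702* sqrt(14) / 37209375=55228.01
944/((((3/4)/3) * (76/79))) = 74576/19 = 3925.05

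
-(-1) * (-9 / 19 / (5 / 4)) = -36 / 95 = -0.38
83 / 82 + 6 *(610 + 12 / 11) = 3667.56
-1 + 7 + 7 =13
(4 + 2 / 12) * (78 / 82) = 3.96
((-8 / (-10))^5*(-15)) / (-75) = 0.07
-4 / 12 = -1 / 3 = -0.33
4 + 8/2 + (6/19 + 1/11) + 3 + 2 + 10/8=12253/836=14.66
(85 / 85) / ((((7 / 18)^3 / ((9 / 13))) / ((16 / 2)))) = 419904 / 4459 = 94.17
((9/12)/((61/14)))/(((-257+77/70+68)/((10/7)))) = -150/114619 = -0.00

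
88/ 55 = 1.60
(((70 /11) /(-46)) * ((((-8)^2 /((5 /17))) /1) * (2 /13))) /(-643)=15232 /2114827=0.01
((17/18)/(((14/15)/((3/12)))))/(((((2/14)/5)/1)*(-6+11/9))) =-1275/688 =-1.85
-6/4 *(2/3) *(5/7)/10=-1/14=-0.07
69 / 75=23 / 25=0.92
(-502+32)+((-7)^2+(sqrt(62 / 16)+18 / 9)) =-419+sqrt(62) / 4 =-417.03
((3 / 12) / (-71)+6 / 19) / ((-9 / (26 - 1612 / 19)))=941915 / 461358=2.04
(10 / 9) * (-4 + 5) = 10 / 9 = 1.11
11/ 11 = 1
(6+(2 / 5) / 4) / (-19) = -61 / 190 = -0.32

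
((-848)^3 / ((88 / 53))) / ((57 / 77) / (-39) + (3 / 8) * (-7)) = 2941066326016 / 21173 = 138906452.84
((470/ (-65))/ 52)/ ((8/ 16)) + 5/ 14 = 187/ 2366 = 0.08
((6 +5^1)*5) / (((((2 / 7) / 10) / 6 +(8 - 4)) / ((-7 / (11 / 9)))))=-66150 / 841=-78.66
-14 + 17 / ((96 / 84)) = 7 / 8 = 0.88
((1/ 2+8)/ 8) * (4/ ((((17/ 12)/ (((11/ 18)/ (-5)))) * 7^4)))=-11/ 72030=-0.00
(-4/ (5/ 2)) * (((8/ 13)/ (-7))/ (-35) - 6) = 152816/ 15925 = 9.60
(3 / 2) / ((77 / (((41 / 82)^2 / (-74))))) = -3 / 45584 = -0.00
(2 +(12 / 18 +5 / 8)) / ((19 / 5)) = 395 / 456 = 0.87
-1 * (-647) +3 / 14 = 9061 / 14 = 647.21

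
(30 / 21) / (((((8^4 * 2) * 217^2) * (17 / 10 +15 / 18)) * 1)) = 75 / 51305160704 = 0.00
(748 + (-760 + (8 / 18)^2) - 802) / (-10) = 32959 / 405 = 81.38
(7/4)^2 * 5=245/16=15.31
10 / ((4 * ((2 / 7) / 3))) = 105 / 4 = 26.25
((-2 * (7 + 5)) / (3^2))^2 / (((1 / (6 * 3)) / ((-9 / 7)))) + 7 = -1103 / 7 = -157.57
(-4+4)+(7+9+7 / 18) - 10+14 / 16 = 523 / 72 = 7.26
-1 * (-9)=9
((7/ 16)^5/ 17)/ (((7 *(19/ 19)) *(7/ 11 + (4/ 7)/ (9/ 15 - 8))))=6840449/ 28396486656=0.00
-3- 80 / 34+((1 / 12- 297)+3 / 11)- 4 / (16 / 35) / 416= -302.02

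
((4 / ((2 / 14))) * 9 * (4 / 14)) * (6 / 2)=216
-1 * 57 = -57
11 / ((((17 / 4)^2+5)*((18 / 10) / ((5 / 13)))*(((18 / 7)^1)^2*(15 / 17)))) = 183260 / 10491039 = 0.02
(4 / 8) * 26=13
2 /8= 1 /4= 0.25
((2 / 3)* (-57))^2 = 1444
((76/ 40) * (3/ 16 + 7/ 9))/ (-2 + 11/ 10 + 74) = 2641/ 105264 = 0.03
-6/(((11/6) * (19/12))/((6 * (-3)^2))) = -23328/209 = -111.62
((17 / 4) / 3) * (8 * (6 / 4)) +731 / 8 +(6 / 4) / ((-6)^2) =1301 / 12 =108.42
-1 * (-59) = 59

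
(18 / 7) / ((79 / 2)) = 36 / 553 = 0.07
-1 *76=-76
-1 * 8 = -8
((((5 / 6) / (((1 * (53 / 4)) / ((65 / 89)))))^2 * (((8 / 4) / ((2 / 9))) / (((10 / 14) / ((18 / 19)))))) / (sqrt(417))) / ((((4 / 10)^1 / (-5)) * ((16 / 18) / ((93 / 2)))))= -9282853125 * sqrt(417) / 235049940196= -0.81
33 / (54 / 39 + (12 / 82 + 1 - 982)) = -5863 / 174019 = -0.03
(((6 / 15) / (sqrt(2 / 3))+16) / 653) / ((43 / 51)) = 51 * sqrt(6) / 140395+816 / 28079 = 0.03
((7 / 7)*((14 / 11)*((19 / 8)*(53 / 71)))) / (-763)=-0.00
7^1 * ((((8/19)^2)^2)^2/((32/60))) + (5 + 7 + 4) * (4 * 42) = 2688.01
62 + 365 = 427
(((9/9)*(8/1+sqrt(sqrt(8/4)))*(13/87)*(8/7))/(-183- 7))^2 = 2704*(2^(1/4)+8)^2/3347201025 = 0.00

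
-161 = -161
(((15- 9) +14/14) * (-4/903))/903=-4/116487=-0.00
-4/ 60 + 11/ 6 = 53/ 30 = 1.77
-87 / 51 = -29 / 17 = -1.71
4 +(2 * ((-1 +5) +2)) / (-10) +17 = 99 / 5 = 19.80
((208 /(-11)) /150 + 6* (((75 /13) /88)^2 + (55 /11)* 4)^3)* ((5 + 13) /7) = 12112358845356181923756699 /98069554875503411200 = 123507.84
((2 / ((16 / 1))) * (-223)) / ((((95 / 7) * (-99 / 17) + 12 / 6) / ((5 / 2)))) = 132685 / 146672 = 0.90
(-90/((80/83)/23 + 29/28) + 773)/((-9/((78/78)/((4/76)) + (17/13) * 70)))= -19023433747/2246439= -8468.26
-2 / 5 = -0.40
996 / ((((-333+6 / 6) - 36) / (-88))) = 5478 / 23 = 238.17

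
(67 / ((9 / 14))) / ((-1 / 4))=-3752 / 9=-416.89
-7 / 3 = -2.33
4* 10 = 40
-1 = -1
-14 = -14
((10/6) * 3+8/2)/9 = 1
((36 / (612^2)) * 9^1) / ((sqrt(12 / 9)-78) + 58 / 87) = -87 / 7775834-3 * sqrt(3) / 31103336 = -0.00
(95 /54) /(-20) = -0.09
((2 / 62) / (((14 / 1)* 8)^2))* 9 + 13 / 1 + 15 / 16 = 5419801 / 388864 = 13.94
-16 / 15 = -1.07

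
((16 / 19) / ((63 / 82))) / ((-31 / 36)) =-5248 / 4123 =-1.27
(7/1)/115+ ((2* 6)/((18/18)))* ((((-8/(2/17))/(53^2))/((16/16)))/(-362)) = 3605923/58469335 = 0.06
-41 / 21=-1.95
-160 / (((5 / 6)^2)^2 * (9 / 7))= -32256 / 125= -258.05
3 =3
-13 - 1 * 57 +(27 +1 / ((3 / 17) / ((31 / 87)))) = -10696 / 261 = -40.98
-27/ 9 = -3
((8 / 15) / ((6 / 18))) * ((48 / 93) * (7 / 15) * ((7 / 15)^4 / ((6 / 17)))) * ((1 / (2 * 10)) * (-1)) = -4571504 / 1765546875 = -0.00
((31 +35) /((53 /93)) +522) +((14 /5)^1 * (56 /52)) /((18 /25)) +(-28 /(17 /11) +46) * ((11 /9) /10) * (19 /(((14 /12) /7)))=543157652 /527085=1030.49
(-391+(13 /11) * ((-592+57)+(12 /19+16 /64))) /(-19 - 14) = 854585 /27588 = 30.98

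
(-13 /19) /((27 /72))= -104 /57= -1.82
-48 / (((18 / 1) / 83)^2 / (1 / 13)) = -27556 / 351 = -78.51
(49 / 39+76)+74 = 5899 / 39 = 151.26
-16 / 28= -4 / 7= -0.57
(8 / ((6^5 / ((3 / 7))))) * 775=775 / 2268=0.34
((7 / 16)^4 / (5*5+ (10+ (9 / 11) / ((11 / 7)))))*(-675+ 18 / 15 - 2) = -140238637 / 201195520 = -0.70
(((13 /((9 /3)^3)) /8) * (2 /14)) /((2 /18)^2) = 39 /56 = 0.70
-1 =-1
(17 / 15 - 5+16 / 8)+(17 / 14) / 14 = -5233 / 2940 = -1.78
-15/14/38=-15/532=-0.03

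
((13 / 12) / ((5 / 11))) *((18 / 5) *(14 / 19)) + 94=47653 / 475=100.32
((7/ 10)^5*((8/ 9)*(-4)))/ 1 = -16807/ 28125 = -0.60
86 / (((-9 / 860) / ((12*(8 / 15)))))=-52593.78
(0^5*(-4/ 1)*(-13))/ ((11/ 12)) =0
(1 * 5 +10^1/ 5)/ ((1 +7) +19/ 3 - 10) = 21/ 13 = 1.62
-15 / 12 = -1.25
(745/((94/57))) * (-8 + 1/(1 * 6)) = -14155/4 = -3538.75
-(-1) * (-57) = -57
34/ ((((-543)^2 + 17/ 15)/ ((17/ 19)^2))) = 73695/ 798306736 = 0.00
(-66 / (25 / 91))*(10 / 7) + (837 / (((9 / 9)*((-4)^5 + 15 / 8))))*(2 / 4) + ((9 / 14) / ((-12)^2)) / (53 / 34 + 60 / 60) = -136887616123 / 398383440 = -343.61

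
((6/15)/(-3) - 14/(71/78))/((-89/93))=512182/31595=16.21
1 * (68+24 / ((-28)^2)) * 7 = 6667 / 14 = 476.21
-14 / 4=-7 / 2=-3.50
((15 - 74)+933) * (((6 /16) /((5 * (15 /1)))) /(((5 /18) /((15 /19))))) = 12.42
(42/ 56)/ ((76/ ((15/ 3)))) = 15/ 304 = 0.05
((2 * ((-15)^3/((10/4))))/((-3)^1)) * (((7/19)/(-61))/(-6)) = 1050/1159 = 0.91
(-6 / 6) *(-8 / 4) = 2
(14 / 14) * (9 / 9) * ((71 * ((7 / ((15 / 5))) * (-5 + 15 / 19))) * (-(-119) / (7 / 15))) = -3379600 / 19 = -177873.68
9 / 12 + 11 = 47 / 4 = 11.75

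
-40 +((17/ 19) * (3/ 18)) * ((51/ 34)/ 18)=-39.99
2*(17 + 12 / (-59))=1982 / 59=33.59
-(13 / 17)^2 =-0.58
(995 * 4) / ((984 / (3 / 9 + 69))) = 103480 / 369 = 280.43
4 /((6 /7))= 14 /3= 4.67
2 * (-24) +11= -37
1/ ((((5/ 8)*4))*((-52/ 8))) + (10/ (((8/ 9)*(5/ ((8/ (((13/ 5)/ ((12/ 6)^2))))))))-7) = 1341/ 65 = 20.63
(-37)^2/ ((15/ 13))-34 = 17287/ 15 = 1152.47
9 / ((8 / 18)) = 81 / 4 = 20.25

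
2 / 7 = 0.29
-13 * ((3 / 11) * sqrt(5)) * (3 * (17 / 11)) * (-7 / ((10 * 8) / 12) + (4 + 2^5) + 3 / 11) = -15412761 * sqrt(5) / 26620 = -1294.66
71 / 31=2.29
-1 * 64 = -64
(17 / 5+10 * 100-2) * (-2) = -10014 / 5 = -2002.80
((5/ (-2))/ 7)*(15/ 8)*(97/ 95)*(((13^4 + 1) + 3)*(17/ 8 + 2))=-1371548475/ 17024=-80565.58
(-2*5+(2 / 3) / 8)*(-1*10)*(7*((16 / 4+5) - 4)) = 20825 / 6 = 3470.83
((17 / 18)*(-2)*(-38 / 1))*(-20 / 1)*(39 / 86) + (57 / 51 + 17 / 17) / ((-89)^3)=-1006456047184 / 1545997017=-651.01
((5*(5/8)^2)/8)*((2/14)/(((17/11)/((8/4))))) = 1375/30464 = 0.05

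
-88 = -88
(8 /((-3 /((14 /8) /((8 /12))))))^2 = 49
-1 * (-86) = 86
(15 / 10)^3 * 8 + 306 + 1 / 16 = 5329 / 16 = 333.06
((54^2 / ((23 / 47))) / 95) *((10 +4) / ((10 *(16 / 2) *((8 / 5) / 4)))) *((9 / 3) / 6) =239841 / 17480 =13.72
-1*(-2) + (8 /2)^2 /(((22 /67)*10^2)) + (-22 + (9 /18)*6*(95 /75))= -4321 /275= -15.71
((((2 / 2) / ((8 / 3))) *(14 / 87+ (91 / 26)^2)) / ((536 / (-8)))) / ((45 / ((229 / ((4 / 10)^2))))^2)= -5662316975 / 80580096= -70.27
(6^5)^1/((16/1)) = 486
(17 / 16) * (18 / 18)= 17 / 16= 1.06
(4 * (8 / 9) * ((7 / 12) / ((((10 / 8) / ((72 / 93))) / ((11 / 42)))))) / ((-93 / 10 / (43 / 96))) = -0.02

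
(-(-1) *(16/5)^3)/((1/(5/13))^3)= 4096/2197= 1.86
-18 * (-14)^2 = -3528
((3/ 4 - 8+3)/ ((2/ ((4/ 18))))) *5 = -85/ 36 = -2.36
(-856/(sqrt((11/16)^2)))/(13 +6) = -13696/209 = -65.53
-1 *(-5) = 5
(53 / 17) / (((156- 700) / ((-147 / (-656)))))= -0.00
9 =9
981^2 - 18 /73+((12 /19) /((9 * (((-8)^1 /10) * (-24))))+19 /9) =962362.87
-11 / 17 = -0.65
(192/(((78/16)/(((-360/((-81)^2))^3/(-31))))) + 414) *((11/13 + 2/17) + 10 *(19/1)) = 2727919286261724814/34504831011807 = 79059.05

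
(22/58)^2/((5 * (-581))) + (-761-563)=-3234671141/2443105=-1324.00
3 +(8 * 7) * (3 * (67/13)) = 11295/13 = 868.85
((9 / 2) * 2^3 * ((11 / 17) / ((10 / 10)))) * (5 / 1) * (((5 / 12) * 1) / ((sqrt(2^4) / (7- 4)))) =2475 / 68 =36.40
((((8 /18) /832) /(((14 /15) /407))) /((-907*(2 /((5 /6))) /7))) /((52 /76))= -0.00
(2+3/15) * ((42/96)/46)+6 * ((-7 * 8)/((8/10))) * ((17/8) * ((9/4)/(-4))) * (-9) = -8313599/1840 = -4518.26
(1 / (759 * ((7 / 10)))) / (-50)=-1 / 26565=-0.00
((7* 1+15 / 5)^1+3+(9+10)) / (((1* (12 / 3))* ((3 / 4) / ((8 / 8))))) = 32 / 3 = 10.67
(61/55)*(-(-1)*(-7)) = -427/55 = -7.76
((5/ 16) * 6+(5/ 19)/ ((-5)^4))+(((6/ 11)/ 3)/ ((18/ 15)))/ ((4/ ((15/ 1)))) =2.44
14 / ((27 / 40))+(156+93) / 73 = 47603 / 1971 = 24.15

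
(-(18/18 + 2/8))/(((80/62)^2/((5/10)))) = -961/2560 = -0.38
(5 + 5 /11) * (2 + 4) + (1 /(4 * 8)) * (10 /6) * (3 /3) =34615 /1056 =32.78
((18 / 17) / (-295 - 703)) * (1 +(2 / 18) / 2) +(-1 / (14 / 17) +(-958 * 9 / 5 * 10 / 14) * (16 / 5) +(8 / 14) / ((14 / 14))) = -1170438016 / 296905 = -3942.13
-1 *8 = -8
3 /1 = 3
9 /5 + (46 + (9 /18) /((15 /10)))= 722 /15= 48.13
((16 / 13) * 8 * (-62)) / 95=-7936 / 1235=-6.43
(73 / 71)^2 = 5329 / 5041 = 1.06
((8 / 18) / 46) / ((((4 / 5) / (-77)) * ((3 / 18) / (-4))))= 1540 / 69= 22.32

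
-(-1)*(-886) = -886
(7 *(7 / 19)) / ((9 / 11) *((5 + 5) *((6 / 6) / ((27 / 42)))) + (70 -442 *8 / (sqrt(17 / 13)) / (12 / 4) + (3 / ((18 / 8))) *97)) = -132132 *sqrt(221) / 751823635 -808269 / 1503647270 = -0.00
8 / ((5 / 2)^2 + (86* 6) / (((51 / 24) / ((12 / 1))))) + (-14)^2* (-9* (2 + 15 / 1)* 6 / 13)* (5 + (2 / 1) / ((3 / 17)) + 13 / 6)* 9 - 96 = -5948980291868 / 2581397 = -2304558.46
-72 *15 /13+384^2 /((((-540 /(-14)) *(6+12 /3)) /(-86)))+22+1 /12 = -128459059 /3900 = -32938.22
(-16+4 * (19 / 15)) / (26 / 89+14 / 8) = -58384 / 10905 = -5.35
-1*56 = -56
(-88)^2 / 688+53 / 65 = 33739 / 2795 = 12.07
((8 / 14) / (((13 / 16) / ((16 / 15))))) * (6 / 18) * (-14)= -2048 / 585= -3.50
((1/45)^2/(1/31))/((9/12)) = 124/6075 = 0.02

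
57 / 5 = 11.40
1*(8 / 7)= 8 / 7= 1.14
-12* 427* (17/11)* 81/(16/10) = -8819685/22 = -400894.77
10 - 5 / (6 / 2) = 8.33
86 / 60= 43 / 30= 1.43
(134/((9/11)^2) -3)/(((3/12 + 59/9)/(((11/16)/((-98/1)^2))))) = 175681/84707280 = 0.00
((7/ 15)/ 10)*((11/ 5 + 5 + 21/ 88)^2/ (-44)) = -24995901/ 425920000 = -0.06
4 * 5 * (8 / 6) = 80 / 3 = 26.67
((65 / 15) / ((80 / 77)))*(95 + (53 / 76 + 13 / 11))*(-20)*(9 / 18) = -2456727 / 608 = -4040.67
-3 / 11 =-0.27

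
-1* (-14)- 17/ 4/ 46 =2559/ 184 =13.91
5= 5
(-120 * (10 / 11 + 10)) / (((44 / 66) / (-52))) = 1123200 / 11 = 102109.09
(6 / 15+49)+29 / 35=1758 / 35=50.23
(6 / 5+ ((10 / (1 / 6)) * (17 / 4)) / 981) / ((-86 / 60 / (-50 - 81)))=625394 / 4687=133.43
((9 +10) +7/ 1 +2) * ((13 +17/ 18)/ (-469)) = -502/ 603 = -0.83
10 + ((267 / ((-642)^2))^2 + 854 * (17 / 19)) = 277620303247651 / 358633788336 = 774.11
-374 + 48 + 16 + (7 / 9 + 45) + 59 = -1847 / 9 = -205.22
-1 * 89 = -89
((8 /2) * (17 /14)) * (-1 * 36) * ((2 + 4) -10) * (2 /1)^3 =39168 /7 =5595.43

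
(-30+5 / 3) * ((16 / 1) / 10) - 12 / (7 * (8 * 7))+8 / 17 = -224377 / 4998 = -44.89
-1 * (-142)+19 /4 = 146.75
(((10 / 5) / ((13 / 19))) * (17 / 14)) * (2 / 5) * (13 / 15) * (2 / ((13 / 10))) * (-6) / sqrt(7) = -5168 * sqrt(7) / 3185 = -4.29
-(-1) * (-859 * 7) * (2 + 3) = -30065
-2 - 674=-676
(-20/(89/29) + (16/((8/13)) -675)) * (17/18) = -330599/534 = -619.10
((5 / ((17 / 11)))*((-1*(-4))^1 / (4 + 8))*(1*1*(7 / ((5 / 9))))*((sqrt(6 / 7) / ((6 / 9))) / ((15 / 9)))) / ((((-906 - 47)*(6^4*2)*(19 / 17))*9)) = -11*sqrt(42) / 156444480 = -0.00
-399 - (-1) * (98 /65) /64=-829871 /2080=-398.98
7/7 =1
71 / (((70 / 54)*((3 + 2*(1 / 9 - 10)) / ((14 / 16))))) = -17253 / 6040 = -2.86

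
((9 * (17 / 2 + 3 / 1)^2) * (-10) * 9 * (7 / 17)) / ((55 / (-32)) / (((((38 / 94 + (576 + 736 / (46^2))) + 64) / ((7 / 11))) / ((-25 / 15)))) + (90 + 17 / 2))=-49861540506960 / 111348571031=-447.80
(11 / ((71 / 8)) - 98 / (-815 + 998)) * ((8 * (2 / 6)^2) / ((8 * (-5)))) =-9146 / 584685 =-0.02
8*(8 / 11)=64 / 11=5.82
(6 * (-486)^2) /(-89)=-1417176 /89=-15923.33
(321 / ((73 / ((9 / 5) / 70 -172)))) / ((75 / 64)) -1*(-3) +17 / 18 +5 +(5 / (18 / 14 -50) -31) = -1308442109417 / 1960323750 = -667.46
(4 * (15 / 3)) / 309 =20 / 309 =0.06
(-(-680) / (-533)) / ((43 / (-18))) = 12240 / 22919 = 0.53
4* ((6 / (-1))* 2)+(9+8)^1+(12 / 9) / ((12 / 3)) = -92 / 3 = -30.67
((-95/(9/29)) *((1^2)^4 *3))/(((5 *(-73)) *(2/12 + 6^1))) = 1102/2701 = 0.41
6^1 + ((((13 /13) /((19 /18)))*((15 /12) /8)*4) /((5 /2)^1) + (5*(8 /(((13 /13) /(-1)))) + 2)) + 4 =-1055 /38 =-27.76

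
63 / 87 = 21 / 29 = 0.72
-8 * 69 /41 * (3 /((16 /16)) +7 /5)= -12144 /205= -59.24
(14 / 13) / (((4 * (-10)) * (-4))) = 0.01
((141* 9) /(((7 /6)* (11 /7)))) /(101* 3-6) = 282 /121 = 2.33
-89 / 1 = -89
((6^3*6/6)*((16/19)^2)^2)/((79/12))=169869312/10295359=16.50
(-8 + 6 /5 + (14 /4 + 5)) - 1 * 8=-63 /10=-6.30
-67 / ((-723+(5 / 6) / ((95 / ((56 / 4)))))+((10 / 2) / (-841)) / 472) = 1515959688 / 16356010493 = 0.09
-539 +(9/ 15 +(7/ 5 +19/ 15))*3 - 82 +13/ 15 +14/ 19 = -34747/ 57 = -609.60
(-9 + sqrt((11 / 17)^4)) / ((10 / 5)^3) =-310 / 289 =-1.07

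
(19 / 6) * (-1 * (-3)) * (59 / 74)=1121 / 148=7.57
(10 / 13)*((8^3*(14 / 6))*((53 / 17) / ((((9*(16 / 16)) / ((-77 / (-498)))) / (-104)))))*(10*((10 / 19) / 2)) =-29252608000 / 2171529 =-13470.97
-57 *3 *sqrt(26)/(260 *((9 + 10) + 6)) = -0.13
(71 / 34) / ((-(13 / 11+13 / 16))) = -6248 / 5967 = -1.05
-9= -9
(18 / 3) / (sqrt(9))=2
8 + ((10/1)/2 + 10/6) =44/3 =14.67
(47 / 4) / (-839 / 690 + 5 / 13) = -210795 / 14914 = -14.13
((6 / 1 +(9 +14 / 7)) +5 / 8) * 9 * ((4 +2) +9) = 19035 / 8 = 2379.38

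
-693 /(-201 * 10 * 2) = 231 /1340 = 0.17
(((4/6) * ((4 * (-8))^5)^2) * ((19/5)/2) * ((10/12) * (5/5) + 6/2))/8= 683358693458648.18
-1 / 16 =-0.06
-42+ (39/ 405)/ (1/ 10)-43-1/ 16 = -36331/ 432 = -84.10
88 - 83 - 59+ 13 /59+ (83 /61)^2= -11400282 /219539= -51.93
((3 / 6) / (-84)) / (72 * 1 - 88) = 1 / 2688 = 0.00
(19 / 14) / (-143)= -19 / 2002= -0.01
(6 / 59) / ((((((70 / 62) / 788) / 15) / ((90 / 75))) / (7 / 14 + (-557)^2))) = 818507676888 / 2065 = 396371756.36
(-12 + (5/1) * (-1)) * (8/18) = -68/9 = -7.56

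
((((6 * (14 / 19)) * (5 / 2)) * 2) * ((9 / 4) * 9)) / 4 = 8505 / 76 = 111.91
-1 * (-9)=9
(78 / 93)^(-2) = 961 / 676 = 1.42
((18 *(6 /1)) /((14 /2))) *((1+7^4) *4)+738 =1042830 /7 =148975.71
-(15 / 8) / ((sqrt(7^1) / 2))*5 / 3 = -25*sqrt(7) / 28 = -2.36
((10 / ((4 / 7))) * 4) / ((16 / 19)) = 665 / 8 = 83.12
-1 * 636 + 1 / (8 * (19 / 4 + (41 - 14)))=-161543 / 254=-636.00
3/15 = 1/5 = 0.20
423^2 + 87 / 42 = 178931.07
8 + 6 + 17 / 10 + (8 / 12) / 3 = 1433 / 90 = 15.92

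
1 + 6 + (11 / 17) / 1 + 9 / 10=1453 / 170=8.55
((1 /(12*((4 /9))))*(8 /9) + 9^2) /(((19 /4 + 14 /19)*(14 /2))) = 18506 /8757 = 2.11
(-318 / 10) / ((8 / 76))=-3021 / 10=-302.10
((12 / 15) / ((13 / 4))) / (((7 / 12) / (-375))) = -14400 / 91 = -158.24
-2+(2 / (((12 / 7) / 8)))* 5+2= 140 / 3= 46.67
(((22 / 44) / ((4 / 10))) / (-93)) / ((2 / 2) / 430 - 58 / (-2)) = -1075 / 2319606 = -0.00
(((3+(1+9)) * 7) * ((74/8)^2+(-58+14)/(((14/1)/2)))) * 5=577135/16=36070.94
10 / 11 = 0.91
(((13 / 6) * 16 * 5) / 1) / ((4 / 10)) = 1300 / 3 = 433.33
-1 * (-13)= 13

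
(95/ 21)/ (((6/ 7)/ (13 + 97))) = 5225/ 9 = 580.56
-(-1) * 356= 356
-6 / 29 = -0.21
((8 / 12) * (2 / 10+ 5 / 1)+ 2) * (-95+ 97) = 10.93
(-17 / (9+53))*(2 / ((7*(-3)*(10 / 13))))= 221 / 6510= 0.03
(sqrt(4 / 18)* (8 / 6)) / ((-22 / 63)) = -14* sqrt(2) / 11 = -1.80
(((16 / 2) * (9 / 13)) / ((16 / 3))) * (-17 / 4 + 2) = -243 / 104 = -2.34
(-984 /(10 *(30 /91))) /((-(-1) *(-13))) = 574 /25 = 22.96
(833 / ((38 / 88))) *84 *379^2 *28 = 12382644800064 / 19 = 651718147371.79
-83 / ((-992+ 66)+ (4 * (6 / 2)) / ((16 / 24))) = 83 / 908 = 0.09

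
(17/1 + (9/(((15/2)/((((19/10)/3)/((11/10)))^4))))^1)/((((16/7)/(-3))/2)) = -237032159/5270760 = -44.97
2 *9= 18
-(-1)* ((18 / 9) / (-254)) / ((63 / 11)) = -11 / 8001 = -0.00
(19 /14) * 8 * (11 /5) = 836 /35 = 23.89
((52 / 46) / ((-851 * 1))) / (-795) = 26 / 15560535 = 0.00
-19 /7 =-2.71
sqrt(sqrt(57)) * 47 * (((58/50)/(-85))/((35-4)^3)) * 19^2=-492043 * 57^(1/4)/63305875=-0.02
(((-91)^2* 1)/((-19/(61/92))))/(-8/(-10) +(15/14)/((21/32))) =-123759545/1041808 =-118.79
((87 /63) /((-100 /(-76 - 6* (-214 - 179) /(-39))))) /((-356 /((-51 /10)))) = 437291 /16198000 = 0.03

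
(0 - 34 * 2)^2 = 4624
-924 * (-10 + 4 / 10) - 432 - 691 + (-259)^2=374142 / 5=74828.40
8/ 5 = 1.60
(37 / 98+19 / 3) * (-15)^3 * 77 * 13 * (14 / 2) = -317406375 / 2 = -158703187.50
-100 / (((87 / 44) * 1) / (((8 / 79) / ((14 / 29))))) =-17600 / 1659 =-10.61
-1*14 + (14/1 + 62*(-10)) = -620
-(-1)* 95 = 95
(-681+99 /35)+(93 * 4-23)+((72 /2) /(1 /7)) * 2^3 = 59039 /35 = 1686.83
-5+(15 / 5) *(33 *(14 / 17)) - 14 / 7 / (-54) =35144 / 459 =76.57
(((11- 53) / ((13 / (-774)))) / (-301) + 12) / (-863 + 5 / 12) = -576 / 134563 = -0.00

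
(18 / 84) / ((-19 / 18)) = -27 / 133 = -0.20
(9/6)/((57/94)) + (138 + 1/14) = 37385/266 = 140.55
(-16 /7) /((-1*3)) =16 /21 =0.76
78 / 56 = 39 / 28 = 1.39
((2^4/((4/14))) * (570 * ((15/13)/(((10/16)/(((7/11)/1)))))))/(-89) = -5362560/12727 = -421.35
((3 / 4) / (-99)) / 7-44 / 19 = -40675 / 17556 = -2.32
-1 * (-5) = 5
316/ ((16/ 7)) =553/ 4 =138.25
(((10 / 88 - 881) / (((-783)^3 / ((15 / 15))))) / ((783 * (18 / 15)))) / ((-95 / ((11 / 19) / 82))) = -38759 / 267041859962530608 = -0.00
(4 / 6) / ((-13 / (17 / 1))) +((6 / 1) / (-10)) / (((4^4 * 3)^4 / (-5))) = -0.87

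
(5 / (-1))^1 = -5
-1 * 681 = -681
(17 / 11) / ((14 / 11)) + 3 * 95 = 4007 / 14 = 286.21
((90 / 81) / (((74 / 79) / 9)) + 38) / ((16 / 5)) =9005 / 592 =15.21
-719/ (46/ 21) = -15099/ 46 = -328.24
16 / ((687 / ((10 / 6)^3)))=2000 / 18549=0.11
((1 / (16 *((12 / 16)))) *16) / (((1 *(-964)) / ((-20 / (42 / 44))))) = 440 / 15183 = 0.03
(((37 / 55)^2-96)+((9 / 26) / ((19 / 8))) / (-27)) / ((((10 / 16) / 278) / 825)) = -476345373904 / 13585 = -35064068.75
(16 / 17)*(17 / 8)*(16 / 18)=16 / 9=1.78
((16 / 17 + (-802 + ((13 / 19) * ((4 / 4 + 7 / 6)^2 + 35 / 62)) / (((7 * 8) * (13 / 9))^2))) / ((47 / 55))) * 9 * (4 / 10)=-129491994078513 / 38371738496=-3374.67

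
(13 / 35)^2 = 169 / 1225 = 0.14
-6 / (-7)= 6 / 7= 0.86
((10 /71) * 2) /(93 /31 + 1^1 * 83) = 10 /3053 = 0.00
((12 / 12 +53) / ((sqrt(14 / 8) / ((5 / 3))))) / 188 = 45 * sqrt(7) / 329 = 0.36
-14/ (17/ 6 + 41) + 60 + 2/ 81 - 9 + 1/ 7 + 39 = 13398247/ 149121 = 89.85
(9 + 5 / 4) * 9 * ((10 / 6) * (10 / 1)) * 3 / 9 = 1025 / 2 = 512.50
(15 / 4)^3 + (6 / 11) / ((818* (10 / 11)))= 6901971 / 130880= 52.74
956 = 956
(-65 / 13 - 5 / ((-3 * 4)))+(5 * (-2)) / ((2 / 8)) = -535 / 12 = -44.58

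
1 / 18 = 0.06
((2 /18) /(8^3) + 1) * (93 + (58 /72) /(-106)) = 1635545131 /17584128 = 93.01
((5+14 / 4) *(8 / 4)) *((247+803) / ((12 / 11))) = 32725 / 2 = 16362.50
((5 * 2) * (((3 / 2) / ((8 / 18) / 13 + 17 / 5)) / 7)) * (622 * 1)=5458050 / 14063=388.11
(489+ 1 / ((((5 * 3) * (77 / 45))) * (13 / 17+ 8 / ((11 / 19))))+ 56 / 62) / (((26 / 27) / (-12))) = -1739437344 / 284921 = -6104.98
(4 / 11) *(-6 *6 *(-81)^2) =-944784 / 11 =-85889.45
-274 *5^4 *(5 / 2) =-428125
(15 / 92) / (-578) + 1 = 53161 / 53176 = 1.00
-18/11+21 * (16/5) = 3606/55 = 65.56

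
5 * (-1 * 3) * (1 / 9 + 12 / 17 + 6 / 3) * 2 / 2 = -2155 / 51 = -42.25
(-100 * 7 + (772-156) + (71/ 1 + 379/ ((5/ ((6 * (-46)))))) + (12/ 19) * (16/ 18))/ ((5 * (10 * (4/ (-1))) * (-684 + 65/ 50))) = -5965973/ 38913900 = -0.15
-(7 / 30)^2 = -49 / 900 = -0.05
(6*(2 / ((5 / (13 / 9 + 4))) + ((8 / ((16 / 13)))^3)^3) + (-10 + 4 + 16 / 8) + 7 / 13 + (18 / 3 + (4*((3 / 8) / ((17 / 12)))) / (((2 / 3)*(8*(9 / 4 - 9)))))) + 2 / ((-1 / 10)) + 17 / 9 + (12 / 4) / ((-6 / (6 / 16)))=316385231861183 / 2545920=124271474.30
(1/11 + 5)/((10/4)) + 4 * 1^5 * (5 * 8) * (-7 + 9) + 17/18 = 319751/990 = 322.98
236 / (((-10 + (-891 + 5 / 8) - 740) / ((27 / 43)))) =-50976 / 564289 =-0.09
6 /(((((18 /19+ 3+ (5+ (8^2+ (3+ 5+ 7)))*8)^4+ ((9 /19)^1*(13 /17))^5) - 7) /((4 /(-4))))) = -21094238987058 /733946050910477186200339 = -0.00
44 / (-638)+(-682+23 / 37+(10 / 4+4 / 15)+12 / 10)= -21808103 / 32190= -677.48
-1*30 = -30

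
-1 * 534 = -534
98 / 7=14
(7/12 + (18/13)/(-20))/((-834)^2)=401/542533680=0.00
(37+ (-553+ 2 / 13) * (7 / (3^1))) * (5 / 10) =-24433 / 39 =-626.49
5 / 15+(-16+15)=-2 / 3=-0.67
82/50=41/25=1.64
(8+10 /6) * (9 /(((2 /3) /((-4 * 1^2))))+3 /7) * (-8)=29000 /7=4142.86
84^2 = 7056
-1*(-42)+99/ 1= 141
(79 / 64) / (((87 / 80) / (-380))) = -37525 / 87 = -431.32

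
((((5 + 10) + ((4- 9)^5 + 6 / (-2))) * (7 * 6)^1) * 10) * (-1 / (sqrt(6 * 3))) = 308171.28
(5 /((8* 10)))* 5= 5 /16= 0.31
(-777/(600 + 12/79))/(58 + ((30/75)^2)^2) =-12788125/573147864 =-0.02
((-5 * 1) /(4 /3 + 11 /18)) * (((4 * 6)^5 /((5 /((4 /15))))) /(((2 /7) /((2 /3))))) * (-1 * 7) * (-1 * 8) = -3567255552 /25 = -142690222.08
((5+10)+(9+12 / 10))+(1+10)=181 / 5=36.20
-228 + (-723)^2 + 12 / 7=3657519 / 7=522502.71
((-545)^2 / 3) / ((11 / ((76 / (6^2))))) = 5643475 / 297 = 19001.60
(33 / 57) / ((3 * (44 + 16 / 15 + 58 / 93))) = 1705 / 403674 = 0.00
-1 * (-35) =35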